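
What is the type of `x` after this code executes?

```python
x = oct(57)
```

oct() returns str representation

str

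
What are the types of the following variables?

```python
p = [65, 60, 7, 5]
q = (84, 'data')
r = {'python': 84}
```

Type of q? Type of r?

q is assigned a tuple (parenthesized, comma-separated values); r is assigned a dict literal ({key: value})

tuple, dict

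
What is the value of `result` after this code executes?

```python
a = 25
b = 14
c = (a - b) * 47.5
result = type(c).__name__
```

a is int; b is int; c is float; result = 'float'

'float'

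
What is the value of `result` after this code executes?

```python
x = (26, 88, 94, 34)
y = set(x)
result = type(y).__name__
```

x is tuple; y is set; result = 'set'

'set'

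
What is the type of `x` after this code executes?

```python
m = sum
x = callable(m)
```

callable() returns bool

bool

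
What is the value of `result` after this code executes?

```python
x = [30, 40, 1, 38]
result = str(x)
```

x = [30, 40, 1, 38]; result = '[30, 40, 1, 38]'

'[30, 40, 1, 38]'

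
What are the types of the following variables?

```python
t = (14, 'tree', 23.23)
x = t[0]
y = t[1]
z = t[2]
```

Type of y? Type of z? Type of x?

tuple[1] is str; tuple[2] is float; tuple[0] is int

str, float, int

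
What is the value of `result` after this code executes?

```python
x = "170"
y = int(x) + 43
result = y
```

x = '170'; y = 213; result = 213

213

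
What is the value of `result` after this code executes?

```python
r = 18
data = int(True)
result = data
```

r = 18; data = 1; result = 1

1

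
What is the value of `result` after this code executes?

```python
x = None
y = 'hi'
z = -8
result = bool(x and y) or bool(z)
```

x = None; y = 'hi'; z = -8; result = True

True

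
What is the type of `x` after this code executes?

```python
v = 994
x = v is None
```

'is' comparison returns bool

bool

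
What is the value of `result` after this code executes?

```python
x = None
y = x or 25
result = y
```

x = None; y = 25; result = 25

25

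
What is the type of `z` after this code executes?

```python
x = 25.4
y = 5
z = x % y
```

float % int = float

float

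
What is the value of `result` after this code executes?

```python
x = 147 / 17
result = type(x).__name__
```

x is float; result = 'float'

'float'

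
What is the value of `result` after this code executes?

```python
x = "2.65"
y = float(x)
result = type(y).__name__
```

x is str; y is float; result = 'float'

'float'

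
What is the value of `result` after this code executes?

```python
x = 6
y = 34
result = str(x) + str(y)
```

x = 6; y = 34; result = '634'

'634'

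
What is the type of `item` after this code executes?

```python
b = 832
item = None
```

None has type NoneType

NoneType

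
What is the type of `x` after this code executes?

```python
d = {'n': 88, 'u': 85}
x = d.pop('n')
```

dict.pop() returns the value

int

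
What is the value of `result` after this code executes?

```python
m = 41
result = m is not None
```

m = 41; result = True

True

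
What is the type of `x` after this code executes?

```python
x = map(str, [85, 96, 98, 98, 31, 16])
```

map() returns a map object

map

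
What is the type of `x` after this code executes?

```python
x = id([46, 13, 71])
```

id() returns int

int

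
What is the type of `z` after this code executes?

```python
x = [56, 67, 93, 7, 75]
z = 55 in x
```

'in' operator returns bool

bool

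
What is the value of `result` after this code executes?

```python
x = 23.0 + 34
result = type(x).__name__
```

x is float; result = 'float'

'float'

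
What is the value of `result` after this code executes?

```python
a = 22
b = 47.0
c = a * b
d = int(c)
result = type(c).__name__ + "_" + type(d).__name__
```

a is int; b is float; c is float; d is int; result = 'float_int'

'float_int'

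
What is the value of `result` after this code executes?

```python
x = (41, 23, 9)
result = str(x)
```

x = (41, 23, 9); result = '(41, 23, 9)'

'(41, 23, 9)'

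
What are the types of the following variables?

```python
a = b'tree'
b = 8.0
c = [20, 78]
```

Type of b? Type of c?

b is assigned a number with a decimal point, so it is a float; c is assigned a list literal (square brackets)

float, list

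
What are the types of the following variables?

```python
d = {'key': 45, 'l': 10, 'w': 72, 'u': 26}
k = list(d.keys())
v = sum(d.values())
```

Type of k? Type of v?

list() converts to list; sum of ints is int

list, int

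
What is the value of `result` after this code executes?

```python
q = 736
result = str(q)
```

q = 736; result = '736'

'736'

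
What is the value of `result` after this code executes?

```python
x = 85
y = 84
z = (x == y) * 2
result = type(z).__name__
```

x is int; y is int; z is int; result = 'int'

'int'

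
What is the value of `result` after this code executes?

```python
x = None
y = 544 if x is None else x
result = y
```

x = None; y = 544; result = 544

544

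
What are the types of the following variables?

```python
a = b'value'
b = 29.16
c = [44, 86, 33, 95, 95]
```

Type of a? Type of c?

a is assigned a bytes literal (b'...' prefix); c is assigned a list literal (square brackets)

bytes, list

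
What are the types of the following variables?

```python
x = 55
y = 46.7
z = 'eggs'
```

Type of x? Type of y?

x is assigned a bare integer (no decimal point), so it is an int; y is assigned a number with a decimal point, so it is a float

int, float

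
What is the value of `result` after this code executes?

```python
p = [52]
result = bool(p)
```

p = [52]; result = True

True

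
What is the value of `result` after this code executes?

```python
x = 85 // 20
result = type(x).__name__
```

x is int; result = 'int'

'int'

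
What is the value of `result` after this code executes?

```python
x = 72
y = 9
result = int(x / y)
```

x = 72; y = 9; result = 8

8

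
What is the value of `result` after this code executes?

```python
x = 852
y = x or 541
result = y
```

x = 852; y = 852; result = 852

852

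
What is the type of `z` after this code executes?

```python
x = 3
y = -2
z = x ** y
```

int ** negative = float

float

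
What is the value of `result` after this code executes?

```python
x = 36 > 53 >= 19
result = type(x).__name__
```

x is bool; result = 'bool'

'bool'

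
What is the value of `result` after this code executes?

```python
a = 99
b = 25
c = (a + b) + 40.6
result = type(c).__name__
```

a is int; b is int; c is float; result = 'float'

'float'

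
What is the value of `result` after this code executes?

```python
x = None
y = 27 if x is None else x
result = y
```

x = None; y = 27; result = 27

27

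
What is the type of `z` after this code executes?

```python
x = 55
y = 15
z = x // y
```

int // int = int

int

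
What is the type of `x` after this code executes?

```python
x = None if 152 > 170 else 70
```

152 > 170 is False, so the else branch is taken

int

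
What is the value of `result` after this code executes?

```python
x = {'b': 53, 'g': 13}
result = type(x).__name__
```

x is dict; result = 'dict'

'dict'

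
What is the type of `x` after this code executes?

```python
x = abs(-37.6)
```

abs() of float returns float

float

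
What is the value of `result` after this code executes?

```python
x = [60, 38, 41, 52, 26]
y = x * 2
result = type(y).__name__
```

x is list; y is list; result = 'list'

'list'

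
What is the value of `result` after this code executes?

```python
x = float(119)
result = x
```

x = 119.0; result = 119.0

119.0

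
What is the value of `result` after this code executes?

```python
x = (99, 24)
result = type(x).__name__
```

x is tuple; result = 'tuple'

'tuple'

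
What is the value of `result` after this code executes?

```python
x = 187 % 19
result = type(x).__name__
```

x is int; result = 'int'

'int'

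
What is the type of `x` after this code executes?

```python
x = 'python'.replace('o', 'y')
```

str.replace() returns str

str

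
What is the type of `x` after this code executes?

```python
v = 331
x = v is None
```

'is' comparison returns bool

bool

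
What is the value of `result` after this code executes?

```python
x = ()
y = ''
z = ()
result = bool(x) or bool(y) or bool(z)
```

x = (); y = ''; z = (); result = False

False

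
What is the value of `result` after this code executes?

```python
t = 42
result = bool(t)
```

t = 42; result = True

True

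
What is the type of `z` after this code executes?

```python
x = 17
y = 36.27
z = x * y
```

int * float = float

float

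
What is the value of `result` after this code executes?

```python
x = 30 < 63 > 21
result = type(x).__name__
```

x is bool; result = 'bool'

'bool'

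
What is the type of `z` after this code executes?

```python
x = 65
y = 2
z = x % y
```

int % int = int

int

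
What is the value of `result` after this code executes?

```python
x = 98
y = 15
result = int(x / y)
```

x = 98; y = 15; result = 6

6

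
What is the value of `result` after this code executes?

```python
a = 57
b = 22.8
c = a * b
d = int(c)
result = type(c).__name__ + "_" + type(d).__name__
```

a is int; b is float; c is float; d is int; result = 'float_int'

'float_int'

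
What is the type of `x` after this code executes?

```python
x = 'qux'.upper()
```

str.upper() returns str

str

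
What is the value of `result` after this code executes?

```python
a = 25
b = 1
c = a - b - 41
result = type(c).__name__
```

a is int; b is int; c is int; result = 'int'

'int'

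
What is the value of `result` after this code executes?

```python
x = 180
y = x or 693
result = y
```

x = 180; y = 180; result = 180

180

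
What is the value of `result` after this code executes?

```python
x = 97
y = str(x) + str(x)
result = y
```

x = 97; y = '9797'; result = '9797'

'9797'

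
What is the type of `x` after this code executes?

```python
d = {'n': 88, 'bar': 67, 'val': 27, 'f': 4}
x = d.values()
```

.values() returns dict_values view

dict_values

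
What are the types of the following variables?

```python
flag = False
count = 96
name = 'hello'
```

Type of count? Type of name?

count is assigned a bare integer (no decimal point), so it is an int; name is assigned a quoted string literal, so it is a str

int, str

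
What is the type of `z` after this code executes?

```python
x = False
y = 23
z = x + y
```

bool + int = int (bool is subclass of int)

int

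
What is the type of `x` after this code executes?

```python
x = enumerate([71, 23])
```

enumerate() returns an enumerate object

enumerate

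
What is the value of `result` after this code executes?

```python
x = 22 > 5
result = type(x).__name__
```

x is bool; result = 'bool'

'bool'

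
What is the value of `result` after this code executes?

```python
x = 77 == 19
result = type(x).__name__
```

x is bool; result = 'bool'

'bool'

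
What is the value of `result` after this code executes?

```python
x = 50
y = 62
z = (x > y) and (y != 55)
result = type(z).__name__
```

x is int; y is int; z is bool; result = 'bool'

'bool'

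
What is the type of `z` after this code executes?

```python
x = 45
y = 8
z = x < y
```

Comparison returns bool

bool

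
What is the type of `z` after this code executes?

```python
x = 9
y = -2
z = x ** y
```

int ** negative = float

float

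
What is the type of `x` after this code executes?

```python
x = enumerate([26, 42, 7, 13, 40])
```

enumerate() returns an enumerate object

enumerate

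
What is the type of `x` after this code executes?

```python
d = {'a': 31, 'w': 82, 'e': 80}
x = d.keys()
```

.keys() returns dict_keys view

dict_keys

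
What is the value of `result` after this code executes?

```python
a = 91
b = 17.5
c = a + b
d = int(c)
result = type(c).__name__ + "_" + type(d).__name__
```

a is int; b is float; c is float; d is int; result = 'float_int'

'float_int'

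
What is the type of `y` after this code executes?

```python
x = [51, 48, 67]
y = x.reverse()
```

list.reverse() returns None

NoneType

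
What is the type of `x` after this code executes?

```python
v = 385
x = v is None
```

'is' comparison returns bool

bool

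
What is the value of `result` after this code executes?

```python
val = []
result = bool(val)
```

val = []; result = False

False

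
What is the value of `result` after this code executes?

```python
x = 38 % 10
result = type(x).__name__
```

x is int; result = 'int'

'int'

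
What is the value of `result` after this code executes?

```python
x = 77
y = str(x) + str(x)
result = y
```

x = 77; y = '7777'; result = '7777'

'7777'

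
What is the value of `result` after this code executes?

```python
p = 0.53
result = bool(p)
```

p = 0.53; result = True

True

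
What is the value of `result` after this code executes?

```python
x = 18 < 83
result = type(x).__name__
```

x is bool; result = 'bool'

'bool'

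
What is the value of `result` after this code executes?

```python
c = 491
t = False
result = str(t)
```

c = 491; t = False; result = 'False'

'False'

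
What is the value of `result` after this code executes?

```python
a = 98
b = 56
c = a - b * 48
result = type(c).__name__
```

a is int; b is int; c is int; result = 'int'

'int'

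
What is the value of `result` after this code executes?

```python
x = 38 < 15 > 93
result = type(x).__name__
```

x is bool; result = 'bool'

'bool'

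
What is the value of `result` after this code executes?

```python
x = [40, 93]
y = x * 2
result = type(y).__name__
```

x is list; y is list; result = 'list'

'list'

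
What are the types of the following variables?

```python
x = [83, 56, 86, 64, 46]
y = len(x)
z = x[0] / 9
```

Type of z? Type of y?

int / int = float; len() returns int

float, int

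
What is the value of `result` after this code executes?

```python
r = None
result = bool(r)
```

r = None; result = False

False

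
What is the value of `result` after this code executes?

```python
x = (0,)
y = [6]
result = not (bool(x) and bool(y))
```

x = (0,); y = [6]; result = False

False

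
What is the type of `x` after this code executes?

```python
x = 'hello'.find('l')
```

str.find() returns int index

int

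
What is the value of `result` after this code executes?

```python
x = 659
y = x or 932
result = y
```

x = 659; y = 659; result = 659

659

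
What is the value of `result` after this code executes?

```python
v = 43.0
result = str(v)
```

v = 43.0; result = '43.0'

'43.0'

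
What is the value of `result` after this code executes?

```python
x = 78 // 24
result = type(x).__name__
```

x is int; result = 'int'

'int'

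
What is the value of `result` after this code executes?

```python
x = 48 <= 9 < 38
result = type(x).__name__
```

x is bool; result = 'bool'

'bool'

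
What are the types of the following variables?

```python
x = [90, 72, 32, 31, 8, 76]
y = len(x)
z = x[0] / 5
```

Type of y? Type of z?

len() returns int; int / int = float

int, float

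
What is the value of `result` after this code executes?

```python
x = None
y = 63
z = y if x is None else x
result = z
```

x = None; y = 63; z = 63; result = 63

63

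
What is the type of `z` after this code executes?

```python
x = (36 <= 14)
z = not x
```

'not' returns bool

bool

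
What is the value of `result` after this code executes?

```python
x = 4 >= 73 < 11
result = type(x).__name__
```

x is bool; result = 'bool'

'bool'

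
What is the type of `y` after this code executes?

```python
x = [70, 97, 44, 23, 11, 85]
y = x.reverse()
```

list.reverse() returns None

NoneType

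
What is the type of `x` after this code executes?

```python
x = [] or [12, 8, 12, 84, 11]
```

'or' returns first truthy value (list)

list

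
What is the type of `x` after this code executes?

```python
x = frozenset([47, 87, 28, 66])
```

frozenset() returns frozenset

frozenset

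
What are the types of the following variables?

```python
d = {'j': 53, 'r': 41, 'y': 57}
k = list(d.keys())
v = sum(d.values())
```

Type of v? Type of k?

sum of ints is int; list() converts to list

int, list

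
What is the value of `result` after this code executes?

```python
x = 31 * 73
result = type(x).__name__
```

x is int; result = 'int'

'int'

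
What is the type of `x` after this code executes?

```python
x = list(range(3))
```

list(range()) returns list

list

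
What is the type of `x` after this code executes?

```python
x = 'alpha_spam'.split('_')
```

str.split() returns list

list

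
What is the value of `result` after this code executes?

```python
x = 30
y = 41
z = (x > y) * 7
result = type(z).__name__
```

x is int; y is int; z is int; result = 'int'

'int'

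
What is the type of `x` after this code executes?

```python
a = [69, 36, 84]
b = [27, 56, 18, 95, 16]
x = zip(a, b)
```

zip() returns a zip object

zip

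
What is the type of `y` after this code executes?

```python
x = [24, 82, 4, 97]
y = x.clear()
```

list.clear() returns None

NoneType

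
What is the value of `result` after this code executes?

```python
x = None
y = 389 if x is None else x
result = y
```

x = None; y = 389; result = 389

389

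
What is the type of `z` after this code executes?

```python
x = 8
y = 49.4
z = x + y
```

int + float = float

float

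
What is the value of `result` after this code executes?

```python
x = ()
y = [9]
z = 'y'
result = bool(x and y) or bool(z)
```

x = (); y = [9]; z = 'y'; result = True

True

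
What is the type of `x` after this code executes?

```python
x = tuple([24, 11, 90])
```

tuple() constructor returns tuple

tuple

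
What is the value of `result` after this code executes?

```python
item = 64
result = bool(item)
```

item = 64; result = True

True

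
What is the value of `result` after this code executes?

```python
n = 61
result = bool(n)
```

n = 61; result = True

True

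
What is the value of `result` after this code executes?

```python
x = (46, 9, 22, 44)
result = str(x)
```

x = (46, 9, 22, 44); result = '(46, 9, 22, 44)'

'(46, 9, 22, 44)'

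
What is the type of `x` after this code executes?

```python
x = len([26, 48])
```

len() always returns int

int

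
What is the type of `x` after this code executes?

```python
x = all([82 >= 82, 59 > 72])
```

all() returns bool

bool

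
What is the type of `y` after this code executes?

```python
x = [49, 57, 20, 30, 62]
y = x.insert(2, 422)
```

list.insert() returns None

NoneType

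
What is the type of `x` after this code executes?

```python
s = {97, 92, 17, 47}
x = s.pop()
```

Popping from set[int] returns int

int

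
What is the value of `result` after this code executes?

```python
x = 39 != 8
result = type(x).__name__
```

x is bool; result = 'bool'

'bool'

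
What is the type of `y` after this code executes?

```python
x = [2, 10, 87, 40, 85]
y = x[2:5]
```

Slicing a list returns a list

list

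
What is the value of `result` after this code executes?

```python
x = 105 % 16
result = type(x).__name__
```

x is int; result = 'int'

'int'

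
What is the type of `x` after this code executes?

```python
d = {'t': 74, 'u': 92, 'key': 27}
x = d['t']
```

Accessing dict[str, int] with str key returns int

int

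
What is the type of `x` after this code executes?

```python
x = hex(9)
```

hex() returns str representation

str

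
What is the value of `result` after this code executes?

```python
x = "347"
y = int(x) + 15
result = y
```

x = '347'; y = 362; result = 362

362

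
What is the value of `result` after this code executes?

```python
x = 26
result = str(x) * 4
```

x = 26; result = '26262626'

'26262626'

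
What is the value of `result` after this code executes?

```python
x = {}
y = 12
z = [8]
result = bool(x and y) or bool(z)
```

x = {}; y = 12; z = [8]; result = True

True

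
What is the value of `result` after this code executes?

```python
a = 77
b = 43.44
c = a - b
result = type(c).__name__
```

a is int; b is float; c is float; result = 'float'

'float'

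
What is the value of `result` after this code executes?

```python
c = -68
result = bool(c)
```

c = -68; result = True

True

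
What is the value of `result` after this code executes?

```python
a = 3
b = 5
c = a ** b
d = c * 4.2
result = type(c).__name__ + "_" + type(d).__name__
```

a is int; b is int; c is int; d is float; result = 'int_float'

'int_float'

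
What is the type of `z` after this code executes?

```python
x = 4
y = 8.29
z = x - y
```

int - float = float

float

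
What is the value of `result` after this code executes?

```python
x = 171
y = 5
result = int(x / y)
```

x = 171; y = 5; result = 34

34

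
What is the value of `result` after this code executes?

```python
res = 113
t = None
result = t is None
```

res = 113; t = None; result = True

True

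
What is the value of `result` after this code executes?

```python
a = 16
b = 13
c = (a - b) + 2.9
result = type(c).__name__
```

a is int; b is int; c is float; result = 'float'

'float'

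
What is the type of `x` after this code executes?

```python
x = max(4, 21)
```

max() of ints returns int

int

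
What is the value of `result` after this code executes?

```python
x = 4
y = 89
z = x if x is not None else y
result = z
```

x = 4; y = 89; z = 4; result = 4

4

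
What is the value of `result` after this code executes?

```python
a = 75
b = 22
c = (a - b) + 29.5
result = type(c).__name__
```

a is int; b is int; c is float; result = 'float'

'float'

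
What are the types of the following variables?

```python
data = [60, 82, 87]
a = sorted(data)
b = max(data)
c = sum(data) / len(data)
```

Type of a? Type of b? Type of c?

sorted() returns list; max of ints returns int; int / int = float

list, int, float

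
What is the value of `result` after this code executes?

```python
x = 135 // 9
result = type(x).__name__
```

x is int; result = 'int'

'int'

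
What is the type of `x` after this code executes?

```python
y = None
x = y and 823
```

'and' returns first falsy value (None)

NoneType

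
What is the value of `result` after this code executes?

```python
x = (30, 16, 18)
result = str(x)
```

x = (30, 16, 18); result = '(30, 16, 18)'

'(30, 16, 18)'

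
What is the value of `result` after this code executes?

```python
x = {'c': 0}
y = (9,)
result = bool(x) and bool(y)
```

x = {'c': 0}; y = (9,); result = True

True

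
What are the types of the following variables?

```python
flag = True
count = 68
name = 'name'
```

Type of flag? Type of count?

flag is assigned the constant True, which has type bool; count is assigned a bare integer (no decimal point), so it is an int

bool, int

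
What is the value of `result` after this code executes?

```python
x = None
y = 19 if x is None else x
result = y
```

x = None; y = 19; result = 19

19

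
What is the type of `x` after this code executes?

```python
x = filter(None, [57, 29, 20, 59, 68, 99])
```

filter() returns a filter object

filter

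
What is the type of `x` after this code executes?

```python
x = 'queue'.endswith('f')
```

str.endswith() returns bool

bool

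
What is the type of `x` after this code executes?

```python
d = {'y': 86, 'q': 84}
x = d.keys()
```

.keys() returns dict_keys view

dict_keys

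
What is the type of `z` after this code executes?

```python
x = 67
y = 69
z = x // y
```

int // int = int

int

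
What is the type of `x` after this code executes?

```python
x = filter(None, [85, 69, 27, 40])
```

filter() returns a filter object

filter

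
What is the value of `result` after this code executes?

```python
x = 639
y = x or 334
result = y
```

x = 639; y = 639; result = 639

639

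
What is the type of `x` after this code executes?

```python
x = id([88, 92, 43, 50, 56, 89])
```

id() returns int

int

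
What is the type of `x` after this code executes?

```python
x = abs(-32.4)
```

abs() of float returns float

float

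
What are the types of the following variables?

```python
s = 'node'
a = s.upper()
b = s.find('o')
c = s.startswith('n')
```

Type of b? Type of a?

find() returns int; upper() returns str

int, str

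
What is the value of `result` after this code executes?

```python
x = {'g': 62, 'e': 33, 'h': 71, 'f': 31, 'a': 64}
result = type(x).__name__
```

x is dict; result = 'dict'

'dict'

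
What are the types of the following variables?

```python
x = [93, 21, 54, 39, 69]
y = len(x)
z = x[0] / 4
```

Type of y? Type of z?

len() returns int; int / int = float

int, float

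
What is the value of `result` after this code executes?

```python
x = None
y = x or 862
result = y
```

x = None; y = 862; result = 862

862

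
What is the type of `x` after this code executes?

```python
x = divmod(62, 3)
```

divmod() returns tuple of (quotient, remainder)

tuple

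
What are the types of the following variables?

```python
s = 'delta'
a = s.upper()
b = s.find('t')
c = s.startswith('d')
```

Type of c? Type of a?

startswith() returns bool; upper() returns str

bool, str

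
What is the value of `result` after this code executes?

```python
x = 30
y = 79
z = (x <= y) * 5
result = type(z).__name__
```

x is int; y is int; z is int; result = 'int'

'int'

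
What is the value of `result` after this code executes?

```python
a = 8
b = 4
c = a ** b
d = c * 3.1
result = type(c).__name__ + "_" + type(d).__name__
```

a is int; b is int; c is int; d is float; result = 'int_float'

'int_float'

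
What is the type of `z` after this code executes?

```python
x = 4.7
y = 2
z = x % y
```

float % int = float

float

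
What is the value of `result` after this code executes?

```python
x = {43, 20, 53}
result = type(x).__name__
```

x is set; result = 'set'

'set'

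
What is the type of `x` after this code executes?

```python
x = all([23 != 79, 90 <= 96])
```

all() returns bool

bool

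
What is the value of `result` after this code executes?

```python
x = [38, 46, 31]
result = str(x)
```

x = [38, 46, 31]; result = '[38, 46, 31]'

'[38, 46, 31]'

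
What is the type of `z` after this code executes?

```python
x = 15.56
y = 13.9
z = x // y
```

float // float = float

float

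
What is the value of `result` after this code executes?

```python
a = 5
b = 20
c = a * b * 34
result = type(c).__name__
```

a is int; b is int; c is int; result = 'int'

'int'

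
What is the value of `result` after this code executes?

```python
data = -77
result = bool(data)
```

data = -77; result = True

True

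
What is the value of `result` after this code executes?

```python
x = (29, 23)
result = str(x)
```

x = (29, 23); result = '(29, 23)'

'(29, 23)'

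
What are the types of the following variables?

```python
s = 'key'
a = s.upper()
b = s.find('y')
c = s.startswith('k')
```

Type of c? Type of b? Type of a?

startswith() returns bool; find() returns int; upper() returns str

bool, int, str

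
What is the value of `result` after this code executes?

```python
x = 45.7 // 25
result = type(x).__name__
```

x is float; result = 'float'

'float'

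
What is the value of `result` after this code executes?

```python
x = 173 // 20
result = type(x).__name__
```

x is int; result = 'int'

'int'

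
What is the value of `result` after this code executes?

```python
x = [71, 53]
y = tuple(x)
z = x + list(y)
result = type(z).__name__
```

x is list; y is tuple; z is list; result = 'list'

'list'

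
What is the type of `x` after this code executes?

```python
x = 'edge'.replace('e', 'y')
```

str.replace() returns str

str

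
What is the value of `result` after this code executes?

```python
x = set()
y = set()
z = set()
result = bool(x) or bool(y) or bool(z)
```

x = set(); y = set(); z = set(); result = False

False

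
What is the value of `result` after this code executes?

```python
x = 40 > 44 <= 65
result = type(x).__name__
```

x is bool; result = 'bool'

'bool'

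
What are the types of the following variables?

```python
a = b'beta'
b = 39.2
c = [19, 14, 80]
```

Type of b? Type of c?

b is assigned a number with a decimal point, so it is a float; c is assigned a list literal (square brackets)

float, list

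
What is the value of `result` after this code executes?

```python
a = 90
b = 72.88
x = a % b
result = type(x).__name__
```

a is int; b is float; x is float; result = 'float'

'float'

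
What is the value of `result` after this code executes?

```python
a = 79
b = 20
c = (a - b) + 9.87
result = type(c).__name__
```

a is int; b is int; c is float; result = 'float'

'float'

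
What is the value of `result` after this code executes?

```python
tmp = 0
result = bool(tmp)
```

tmp = 0; result = False

False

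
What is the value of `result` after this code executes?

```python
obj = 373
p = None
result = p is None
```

obj = 373; p = None; result = True

True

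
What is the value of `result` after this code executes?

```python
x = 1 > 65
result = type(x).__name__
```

x is bool; result = 'bool'

'bool'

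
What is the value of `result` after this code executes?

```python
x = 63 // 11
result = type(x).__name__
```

x is int; result = 'int'

'int'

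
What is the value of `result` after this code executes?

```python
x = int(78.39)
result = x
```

x = 78; result = 78

78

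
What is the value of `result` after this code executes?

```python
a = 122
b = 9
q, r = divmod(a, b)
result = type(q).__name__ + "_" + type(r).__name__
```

a is int; b is int; q is int; r is int; result = 'int_int'

'int_int'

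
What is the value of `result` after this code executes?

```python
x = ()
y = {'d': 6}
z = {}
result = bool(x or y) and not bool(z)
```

x = (); y = {'d': 6}; z = {}; result = True

True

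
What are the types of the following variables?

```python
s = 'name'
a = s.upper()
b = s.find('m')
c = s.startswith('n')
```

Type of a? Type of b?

upper() returns str; find() returns int

str, int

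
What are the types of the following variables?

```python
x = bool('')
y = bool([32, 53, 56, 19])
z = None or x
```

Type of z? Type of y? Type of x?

None or bool returns the bool; bool() returns bool; bool() returns bool

bool, bool, bool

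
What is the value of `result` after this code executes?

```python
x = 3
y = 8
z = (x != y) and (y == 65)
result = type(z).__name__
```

x is int; y is int; z is bool; result = 'bool'

'bool'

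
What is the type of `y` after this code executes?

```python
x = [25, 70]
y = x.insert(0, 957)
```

list.insert() returns None

NoneType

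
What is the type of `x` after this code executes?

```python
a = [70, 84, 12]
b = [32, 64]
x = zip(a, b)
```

zip() returns a zip object

zip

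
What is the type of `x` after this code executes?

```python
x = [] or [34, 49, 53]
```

'or' returns first truthy value (list)

list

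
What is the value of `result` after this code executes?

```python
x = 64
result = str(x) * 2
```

x = 64; result = '6464'

'6464'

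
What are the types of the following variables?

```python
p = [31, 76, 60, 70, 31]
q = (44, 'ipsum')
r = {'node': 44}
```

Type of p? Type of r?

p is assigned a list literal (square brackets); r is assigned a dict literal ({key: value})

list, dict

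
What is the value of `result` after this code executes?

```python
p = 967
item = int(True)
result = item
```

p = 967; item = 1; result = 1

1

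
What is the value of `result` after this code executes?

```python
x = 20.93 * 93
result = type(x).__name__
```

x is float; result = 'float'

'float'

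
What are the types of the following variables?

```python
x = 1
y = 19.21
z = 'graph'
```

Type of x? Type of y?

x is assigned a bare integer (no decimal point), so it is an int; y is assigned a number with a decimal point, so it is a float

int, float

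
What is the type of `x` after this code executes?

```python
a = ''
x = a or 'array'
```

'or' returns first truthy value (str)

str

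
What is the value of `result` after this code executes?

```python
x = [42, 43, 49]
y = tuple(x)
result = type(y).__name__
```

x is list; y is tuple; result = 'tuple'

'tuple'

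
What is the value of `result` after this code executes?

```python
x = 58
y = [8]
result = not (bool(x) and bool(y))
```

x = 58; y = [8]; result = False

False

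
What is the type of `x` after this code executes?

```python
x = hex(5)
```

hex() returns str representation

str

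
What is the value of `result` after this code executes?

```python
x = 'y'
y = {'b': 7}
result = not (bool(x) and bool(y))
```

x = 'y'; y = {'b': 7}; result = False

False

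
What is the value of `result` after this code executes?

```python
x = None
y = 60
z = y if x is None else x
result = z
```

x = None; y = 60; z = 60; result = 60

60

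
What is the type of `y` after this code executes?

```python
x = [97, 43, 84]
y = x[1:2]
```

Slicing a list returns a list

list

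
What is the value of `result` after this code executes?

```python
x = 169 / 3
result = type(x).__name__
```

x is float; result = 'float'

'float'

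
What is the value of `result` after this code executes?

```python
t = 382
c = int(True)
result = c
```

t = 382; c = 1; result = 1

1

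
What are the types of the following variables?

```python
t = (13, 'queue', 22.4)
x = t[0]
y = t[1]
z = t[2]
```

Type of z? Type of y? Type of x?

tuple[2] is float; tuple[1] is str; tuple[0] is int

float, str, int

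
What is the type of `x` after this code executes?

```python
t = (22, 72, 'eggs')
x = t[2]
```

Index 2 of tuple is a str literal

str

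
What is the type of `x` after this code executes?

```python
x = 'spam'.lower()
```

str.lower() returns str

str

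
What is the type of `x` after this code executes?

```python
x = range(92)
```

range() returns a range object

range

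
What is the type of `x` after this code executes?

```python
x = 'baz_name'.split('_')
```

str.split() returns list

list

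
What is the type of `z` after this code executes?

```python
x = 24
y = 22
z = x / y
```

int / int = float

float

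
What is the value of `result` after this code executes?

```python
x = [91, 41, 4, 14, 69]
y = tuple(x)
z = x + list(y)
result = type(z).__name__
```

x is list; y is tuple; z is list; result = 'list'

'list'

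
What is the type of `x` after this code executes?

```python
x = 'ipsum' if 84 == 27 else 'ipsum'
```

Both branches of conditional are str

str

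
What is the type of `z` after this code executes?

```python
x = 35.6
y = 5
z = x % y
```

float % int = float

float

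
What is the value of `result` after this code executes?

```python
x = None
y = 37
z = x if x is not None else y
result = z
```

x = None; y = 37; z = 37; result = 37

37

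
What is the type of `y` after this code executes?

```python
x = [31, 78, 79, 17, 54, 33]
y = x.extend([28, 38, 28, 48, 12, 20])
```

list.extend() returns None

NoneType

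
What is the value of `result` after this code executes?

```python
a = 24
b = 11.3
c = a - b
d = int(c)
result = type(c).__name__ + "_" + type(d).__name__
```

a is int; b is float; c is float; d is int; result = 'float_int'

'float_int'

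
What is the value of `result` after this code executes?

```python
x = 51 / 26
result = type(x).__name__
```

x is float; result = 'float'

'float'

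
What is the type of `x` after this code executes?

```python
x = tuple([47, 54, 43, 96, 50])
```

tuple() constructor returns tuple

tuple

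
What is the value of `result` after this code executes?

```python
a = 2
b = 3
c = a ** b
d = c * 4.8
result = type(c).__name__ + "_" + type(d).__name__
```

a is int; b is int; c is int; d is float; result = 'int_float'

'int_float'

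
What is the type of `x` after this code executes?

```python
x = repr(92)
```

repr() returns str

str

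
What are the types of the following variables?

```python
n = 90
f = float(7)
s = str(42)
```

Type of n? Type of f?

n is assigned a bare integer (no decimal point), so it is an int; f is assigned the result of calling float(), which returns a float

int, float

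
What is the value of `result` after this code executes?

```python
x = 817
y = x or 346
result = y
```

x = 817; y = 817; result = 817

817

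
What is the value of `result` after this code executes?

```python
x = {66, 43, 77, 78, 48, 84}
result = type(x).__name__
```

x is set; result = 'set'

'set'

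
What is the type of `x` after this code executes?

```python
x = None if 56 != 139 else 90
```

56 != 139 is True, so the if branch is taken

NoneType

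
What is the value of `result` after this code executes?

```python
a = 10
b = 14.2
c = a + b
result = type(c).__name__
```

a is int; b is float; c is float; result = 'float'

'float'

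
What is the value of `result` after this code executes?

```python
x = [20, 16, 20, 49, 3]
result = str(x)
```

x = [20, 16, 20, 49, 3]; result = '[20, 16, 20, 49, 3]'

'[20, 16, 20, 49, 3]'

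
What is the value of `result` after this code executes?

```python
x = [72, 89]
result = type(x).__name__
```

x is list; result = 'list'

'list'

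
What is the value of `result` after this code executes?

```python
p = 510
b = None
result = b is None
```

p = 510; b = None; result = True

True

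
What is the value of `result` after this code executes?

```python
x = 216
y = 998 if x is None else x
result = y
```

x = 216; y = 216; result = 216

216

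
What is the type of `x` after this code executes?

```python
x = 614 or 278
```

'or' returns first truthy value (int)

int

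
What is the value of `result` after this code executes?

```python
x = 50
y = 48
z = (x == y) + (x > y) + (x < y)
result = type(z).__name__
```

x is int; y is int; z is int; result = 'int'

'int'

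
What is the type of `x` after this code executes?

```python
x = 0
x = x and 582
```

'and' returns first falsy value (0 is int)

int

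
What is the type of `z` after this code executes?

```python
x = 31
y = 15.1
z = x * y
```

int * float = float

float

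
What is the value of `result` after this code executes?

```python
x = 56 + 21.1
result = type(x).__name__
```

x is float; result = 'float'

'float'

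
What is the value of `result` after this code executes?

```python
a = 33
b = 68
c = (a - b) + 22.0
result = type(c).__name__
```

a is int; b is int; c is float; result = 'float'

'float'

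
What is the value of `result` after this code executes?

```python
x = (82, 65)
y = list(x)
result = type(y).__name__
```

x is tuple; y is list; result = 'list'

'list'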